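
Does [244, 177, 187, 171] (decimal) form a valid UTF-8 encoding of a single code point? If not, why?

Leading byte 0xF4 = 11110100 → 4-byte form.
Payload = 0x131EEB, which exceeds U+10FFFF, the maximum Unicode code point. (Leading bytes F5–FF, or F4 followed by ≥ 0x90, are invalid.)

invalid (encodes a value above U+10FFFF)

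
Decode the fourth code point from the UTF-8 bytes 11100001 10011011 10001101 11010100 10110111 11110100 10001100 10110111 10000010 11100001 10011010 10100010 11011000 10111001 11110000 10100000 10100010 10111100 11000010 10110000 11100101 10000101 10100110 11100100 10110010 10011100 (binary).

U+16A2

Offset 0: leading byte 0xE1 = 11100001 → 3-byte char #1 = E1 9B 8D.
Offset 3: leading byte 0xD4 = 11010100 → 2-byte char #2 = D4 B7.
Offset 5: leading byte 0xF4 = 11110100 → 4-byte char #3 = F4 8C B7 82.
Offset 9: leading byte 0xE1 = 11100001 → 3-byte char #4 = E1 9A A2.
Leading byte 0xE1 = 11100001 matches 1110xxxx → 3-byte sequence.
Byte 1: 0xE1 = 11100001, payload 0001 (4 bits).
Byte 2: 0x9A = 10011010 (10xxxxxx ✓), payload 011010.
Byte 3: 0xA2 = 10100010 (10xxxxxx ✓), payload 100010.
Concatenate: 0001011010100010 = 0x16A2 (16 bits → U+16A2).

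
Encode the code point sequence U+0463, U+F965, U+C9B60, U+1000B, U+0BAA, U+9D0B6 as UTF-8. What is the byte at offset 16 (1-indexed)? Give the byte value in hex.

1-indexed offset 16 is 0-indexed offset 15.
U+0463 → 2-byte form D1 A3 at offsets 0–1.
U+F965 → 3-byte form EF A5 A5 at offsets 2–4.
U+C9B60 → 4-byte form F3 89 AD A0 at offsets 5–8.
U+1000B → 4-byte form F0 90 80 8B at offsets 9–12.
U+0BAA → 3-byte form E0 AE AA at offsets 13–15.
Offset 15 falls in char 5's range; it's byte 3 of E0 AE AA = 0xAA.

0xAA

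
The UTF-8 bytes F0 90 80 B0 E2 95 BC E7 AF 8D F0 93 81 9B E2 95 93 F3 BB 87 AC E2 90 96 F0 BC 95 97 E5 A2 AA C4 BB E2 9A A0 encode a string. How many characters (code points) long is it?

11

Byte at offset 0: 0xF0 = 11110000 → 4-byte char (#1). Advance 4.
Byte at offset 4: 0xE2 = 11100010 → 3-byte char (#2). Advance 3.
Byte at offset 7: 0xE7 = 11100111 → 3-byte char (#3). Advance 3.
Byte at offset 10: 0xF0 = 11110000 → 4-byte char (#4). Advance 4.
Byte at offset 14: 0xE2 = 11100010 → 3-byte char (#5). Advance 3.
Byte at offset 17: 0xF3 = 11110011 → 4-byte char (#6). Advance 4.
Byte at offset 21: 0xE2 = 11100010 → 3-byte char (#7). Advance 3.
Byte at offset 24: 0xF0 = 11110000 → 4-byte char (#8). Advance 4.
Byte at offset 28: 0xE5 = 11100101 → 3-byte char (#9). Advance 3.
Byte at offset 31: 0xC4 = 11000100 → 2-byte char (#10). Advance 2.
Byte at offset 33: 0xE2 = 11100010 → 3-byte char (#11). Advance 3.
Reached end at offset 36 after 11 code points.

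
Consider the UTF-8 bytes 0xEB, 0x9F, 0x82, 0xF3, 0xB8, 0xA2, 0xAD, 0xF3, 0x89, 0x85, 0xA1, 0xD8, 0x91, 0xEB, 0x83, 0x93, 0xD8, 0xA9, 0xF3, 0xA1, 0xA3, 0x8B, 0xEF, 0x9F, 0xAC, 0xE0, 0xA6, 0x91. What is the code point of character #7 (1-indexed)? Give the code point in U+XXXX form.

Offset 0: leading byte 0xEB = 11101011 → 3-byte char #1 = EB 9F 82.
Offset 3: leading byte 0xF3 = 11110011 → 4-byte char #2 = F3 B8 A2 AD.
Offset 7: leading byte 0xF3 = 11110011 → 4-byte char #3 = F3 89 85 A1.
Offset 11: leading byte 0xD8 = 11011000 → 2-byte char #4 = D8 91.
Offset 13: leading byte 0xEB = 11101011 → 3-byte char #5 = EB 83 93.
Offset 16: leading byte 0xD8 = 11011000 → 2-byte char #6 = D8 A9.
Offset 18: leading byte 0xF3 = 11110011 → 4-byte char #7 = F3 A1 A3 8B.
Leading byte 0xF3 = 11110011 matches 11110xxx → 4-byte sequence.
Byte 1: 0xF3 = 11110011, payload 011 (3 bits).
Byte 2: 0xA1 = 10100001 (10xxxxxx ✓), payload 100001.
Byte 3: 0xA3 = 10100011 (10xxxxxx ✓), payload 100011.
Byte 4: 0x8B = 10001011 (10xxxxxx ✓), payload 001011.
Concatenate: 011100001100011001011 = 0xE18CB (21 bits → U+E18CB).

U+E18CB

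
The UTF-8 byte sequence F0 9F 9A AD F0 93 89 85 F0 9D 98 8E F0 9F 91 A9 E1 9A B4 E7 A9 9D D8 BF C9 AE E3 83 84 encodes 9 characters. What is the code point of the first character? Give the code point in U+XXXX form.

Offset 0: leading byte 0xF0 = 11110000 → 4-byte char #1 = F0 9F 9A AD.
Leading byte 0xF0 = 11110000 matches 11110xxx → 4-byte sequence.
Byte 1: 0xF0 = 11110000, payload 000 (3 bits).
Byte 2: 0x9F = 10011111 (10xxxxxx ✓), payload 011111.
Byte 3: 0x9A = 10011010 (10xxxxxx ✓), payload 011010.
Byte 4: 0xAD = 10101101 (10xxxxxx ✓), payload 101101.
Concatenate: 000011111011010101101 = 0x1F6AD (21 bits → U+1F6AD).

U+1F6AD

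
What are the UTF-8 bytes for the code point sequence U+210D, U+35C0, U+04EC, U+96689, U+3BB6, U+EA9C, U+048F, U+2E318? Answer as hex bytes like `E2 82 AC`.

U+210D: 3-byte form → E2 84 8D.
U+35C0: 3-byte form → E3 97 80.
U+04EC: 2-byte form → D3 AC.
U+96689: 4-byte form → F2 96 9A 89.
U+3BB6: 3-byte form → E3 AE B6.
U+EA9C: 3-byte form → EE AA 9C.
U+048F: 2-byte form → D2 8F.
U+2E318: 4-byte form → F0 AE 8C 98.
Concatenated (24 bytes): E2 84 8D E3 97 80 D3 AC F2 96 9A 89 E3 AE B6 EE AA 9C D2 8F F0 AE 8C 98.

E2 84 8D E3 97 80 D3 AC F2 96 9A 89 E3 AE B6 EE AA 9C D2 8F F0 AE 8C 98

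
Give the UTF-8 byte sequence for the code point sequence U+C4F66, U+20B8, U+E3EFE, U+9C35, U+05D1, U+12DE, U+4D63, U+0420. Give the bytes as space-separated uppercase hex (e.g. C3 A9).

F3 84 BD A6 E2 82 B8 F3 A3 BB BE E9 B0 B5 D7 91 E1 8B 9E E4 B5 A3 D0 A0

U+C4F66: 4-byte form → F3 84 BD A6.
U+20B8: 3-byte form → E2 82 B8.
U+E3EFE: 4-byte form → F3 A3 BB BE.
U+9C35: 3-byte form → E9 B0 B5.
U+05D1: 2-byte form → D7 91.
U+12DE: 3-byte form → E1 8B 9E.
U+4D63: 3-byte form → E4 B5 A3.
U+0420: 2-byte form → D0 A0.
Concatenated (24 bytes): F3 84 BD A6 E2 82 B8 F3 A3 BB BE E9 B0 B5 D7 91 E1 8B 9E E4 B5 A3 D0 A0.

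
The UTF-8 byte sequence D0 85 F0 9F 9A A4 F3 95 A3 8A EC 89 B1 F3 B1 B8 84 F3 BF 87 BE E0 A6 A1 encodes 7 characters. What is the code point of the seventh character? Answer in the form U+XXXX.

U+09A1

Offset 0: leading byte 0xD0 = 11010000 → 2-byte char #1 = D0 85.
Offset 2: leading byte 0xF0 = 11110000 → 4-byte char #2 = F0 9F 9A A4.
Offset 6: leading byte 0xF3 = 11110011 → 4-byte char #3 = F3 95 A3 8A.
Offset 10: leading byte 0xEC = 11101100 → 3-byte char #4 = EC 89 B1.
Offset 13: leading byte 0xF3 = 11110011 → 4-byte char #5 = F3 B1 B8 84.
Offset 17: leading byte 0xF3 = 11110011 → 4-byte char #6 = F3 BF 87 BE.
Offset 21: leading byte 0xE0 = 11100000 → 3-byte char #7 = E0 A6 A1.
Leading byte 0xE0 = 11100000 matches 1110xxxx → 3-byte sequence.
Byte 1: 0xE0 = 11100000, payload 0000 (4 bits).
Byte 2: 0xA6 = 10100110 (10xxxxxx ✓), payload 100110.
Byte 3: 0xA1 = 10100001 (10xxxxxx ✓), payload 100001.
Concatenate: 0000100110100001 = 0x9A1 (16 bits → U+09A1).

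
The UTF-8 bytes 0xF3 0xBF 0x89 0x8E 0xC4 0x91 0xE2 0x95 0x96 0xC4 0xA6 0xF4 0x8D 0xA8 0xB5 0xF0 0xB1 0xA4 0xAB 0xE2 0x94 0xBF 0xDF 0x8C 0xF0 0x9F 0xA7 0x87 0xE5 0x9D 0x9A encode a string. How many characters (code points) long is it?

Byte at offset 0: 0xF3 = 11110011 → 4-byte char (#1). Advance 4.
Byte at offset 4: 0xC4 = 11000100 → 2-byte char (#2). Advance 2.
Byte at offset 6: 0xE2 = 11100010 → 3-byte char (#3). Advance 3.
Byte at offset 9: 0xC4 = 11000100 → 2-byte char (#4). Advance 2.
Byte at offset 11: 0xF4 = 11110100 → 4-byte char (#5). Advance 4.
Byte at offset 15: 0xF0 = 11110000 → 4-byte char (#6). Advance 4.
Byte at offset 19: 0xE2 = 11100010 → 3-byte char (#7). Advance 3.
Byte at offset 22: 0xDF = 11011111 → 2-byte char (#8). Advance 2.
Byte at offset 24: 0xF0 = 11110000 → 4-byte char (#9). Advance 4.
Byte at offset 28: 0xE5 = 11100101 → 3-byte char (#10). Advance 3.
Reached end at offset 31 after 10 code points.

10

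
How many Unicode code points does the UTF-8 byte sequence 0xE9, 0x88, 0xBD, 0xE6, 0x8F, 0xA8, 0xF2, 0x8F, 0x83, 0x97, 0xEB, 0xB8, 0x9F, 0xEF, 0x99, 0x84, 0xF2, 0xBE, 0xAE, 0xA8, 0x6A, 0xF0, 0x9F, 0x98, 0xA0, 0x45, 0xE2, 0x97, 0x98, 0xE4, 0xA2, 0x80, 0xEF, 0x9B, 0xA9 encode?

12

Byte at offset 0: 0xE9 = 11101001 → 3-byte char (#1). Advance 3.
Byte at offset 3: 0xE6 = 11100110 → 3-byte char (#2). Advance 3.
Byte at offset 6: 0xF2 = 11110010 → 4-byte char (#3). Advance 4.
Byte at offset 10: 0xEB = 11101011 → 3-byte char (#4). Advance 3.
Byte at offset 13: 0xEF = 11101111 → 3-byte char (#5). Advance 3.
Byte at offset 16: 0xF2 = 11110010 → 4-byte char (#6). Advance 4.
Byte at offset 20: 0x6A = 01101010 → 1-byte char (#7). Advance 1.
Byte at offset 21: 0xF0 = 11110000 → 4-byte char (#8). Advance 4.
Byte at offset 25: 0x45 = 01000101 → 1-byte char (#9). Advance 1.
Byte at offset 26: 0xE2 = 11100010 → 3-byte char (#10). Advance 3.
Byte at offset 29: 0xE4 = 11100100 → 3-byte char (#11). Advance 3.
Byte at offset 32: 0xEF = 11101111 → 3-byte char (#12). Advance 3.
Reached end at offset 35 after 12 code points.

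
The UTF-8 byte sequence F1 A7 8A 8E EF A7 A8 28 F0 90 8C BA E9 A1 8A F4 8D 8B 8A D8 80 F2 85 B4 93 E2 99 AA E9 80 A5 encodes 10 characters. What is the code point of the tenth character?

U+9025

Offset 0: leading byte 0xF1 = 11110001 → 4-byte char #1 = F1 A7 8A 8E.
Offset 4: leading byte 0xEF = 11101111 → 3-byte char #2 = EF A7 A8.
Offset 7: leading byte 0x28 = 00101000 → 1-byte char #3 = 28.
Offset 8: leading byte 0xF0 = 11110000 → 4-byte char #4 = F0 90 8C BA.
Offset 12: leading byte 0xE9 = 11101001 → 3-byte char #5 = E9 A1 8A.
Offset 15: leading byte 0xF4 = 11110100 → 4-byte char #6 = F4 8D 8B 8A.
Offset 19: leading byte 0xD8 = 11011000 → 2-byte char #7 = D8 80.
Offset 21: leading byte 0xF2 = 11110010 → 4-byte char #8 = F2 85 B4 93.
Offset 25: leading byte 0xE2 = 11100010 → 3-byte char #9 = E2 99 AA.
Offset 28: leading byte 0xE9 = 11101001 → 3-byte char #10 = E9 80 A5.
Leading byte 0xE9 = 11101001 matches 1110xxxx → 3-byte sequence.
Byte 1: 0xE9 = 11101001, payload 1001 (4 bits).
Byte 2: 0x80 = 10000000 (10xxxxxx ✓), payload 000000.
Byte 3: 0xA5 = 10100101 (10xxxxxx ✓), payload 100101.
Concatenate: 1001000000100101 = 0x9025 (16 bits → U+9025).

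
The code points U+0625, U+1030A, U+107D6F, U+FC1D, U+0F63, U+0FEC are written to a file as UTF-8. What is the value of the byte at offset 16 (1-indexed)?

1-indexed offset 16 is 0-indexed offset 15.
U+0625 → 2-byte form D8 A5 at offsets 0–1.
U+1030A → 4-byte form F0 90 8C 8A at offsets 2–5.
U+107D6F → 4-byte form F4 87 B5 AF at offsets 6–9.
U+FC1D → 3-byte form EF B0 9D at offsets 10–12.
U+0F63 → 3-byte form E0 BD A3 at offsets 13–15.
Offset 15 falls in char 5's range; it's byte 3 of E0 BD A3 = 0xA3.

0xA3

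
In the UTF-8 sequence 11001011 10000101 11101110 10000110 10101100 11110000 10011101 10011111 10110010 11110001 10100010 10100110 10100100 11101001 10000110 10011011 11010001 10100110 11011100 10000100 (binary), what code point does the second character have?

Offset 0: leading byte 0xCB = 11001011 → 2-byte char #1 = CB 85.
Offset 2: leading byte 0xEE = 11101110 → 3-byte char #2 = EE 86 AC.
Leading byte 0xEE = 11101110 matches 1110xxxx → 3-byte sequence.
Byte 1: 0xEE = 11101110, payload 1110 (4 bits).
Byte 2: 0x86 = 10000110 (10xxxxxx ✓), payload 000110.
Byte 3: 0xAC = 10101100 (10xxxxxx ✓), payload 101100.
Concatenate: 1110000110101100 = 0xE1AC (16 bits → U+E1AC).

U+E1AC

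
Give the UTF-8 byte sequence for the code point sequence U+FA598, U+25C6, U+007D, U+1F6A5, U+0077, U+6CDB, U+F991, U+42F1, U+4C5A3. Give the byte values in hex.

U+FA598: 4-byte form → F3 BA 96 98.
U+25C6: 3-byte form → E2 97 86.
U+007D: 1-byte form → 7D.
U+1F6A5: 4-byte form → F0 9F 9A A5.
U+0077: 1-byte form → 77.
U+6CDB: 3-byte form → E6 B3 9B.
U+F991: 3-byte form → EF A6 91.
U+42F1: 3-byte form → E4 8B B1.
U+4C5A3: 4-byte form → F1 8C 96 A3.
Concatenated (26 bytes): F3 BA 96 98 E2 97 86 7D F0 9F 9A A5 77 E6 B3 9B EF A6 91 E4 8B B1 F1 8C 96 A3.

F3 BA 96 98 E2 97 86 7D F0 9F 9A A5 77 E6 B3 9B EF A6 91 E4 8B B1 F1 8C 96 A3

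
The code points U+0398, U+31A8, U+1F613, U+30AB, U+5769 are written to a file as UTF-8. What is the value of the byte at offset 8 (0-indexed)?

U+0398 → 2-byte form CE 98 at offsets 0–1.
U+31A8 → 3-byte form E3 86 A8 at offsets 2–4.
U+1F613 → 4-byte form F0 9F 98 93 at offsets 5–8.
Offset 8 falls in char 3's range; it's byte 4 of F0 9F 98 93 = 0x93.

0x93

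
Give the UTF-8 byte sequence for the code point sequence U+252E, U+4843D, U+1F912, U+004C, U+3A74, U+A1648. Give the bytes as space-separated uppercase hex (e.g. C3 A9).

E2 94 AE F1 88 90 BD F0 9F A4 92 4C E3 A9 B4 F2 A1 99 88

U+252E: 3-byte form → E2 94 AE.
U+4843D: 4-byte form → F1 88 90 BD.
U+1F912: 4-byte form → F0 9F A4 92.
U+004C: 1-byte form → 4C.
U+3A74: 3-byte form → E3 A9 B4.
U+A1648: 4-byte form → F2 A1 99 88.
Concatenated (19 bytes): E2 94 AE F1 88 90 BD F0 9F A4 92 4C E3 A9 B4 F2 A1 99 88.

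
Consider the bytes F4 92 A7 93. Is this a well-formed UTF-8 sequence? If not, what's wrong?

invalid (encodes a value above U+10FFFF)

Leading byte 0xF4 = 11110100 → 4-byte form.
Payload = 0x1129D3, which exceeds U+10FFFF, the maximum Unicode code point. (Leading bytes F5–FF, or F4 followed by ≥ 0x90, are invalid.)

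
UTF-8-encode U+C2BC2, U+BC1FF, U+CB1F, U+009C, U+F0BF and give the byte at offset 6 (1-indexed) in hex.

0xBC

1-indexed offset 6 is 0-indexed offset 5.
U+C2BC2 → 4-byte form F3 82 AF 82 at offsets 0–3.
U+BC1FF → 4-byte form F2 BC 87 BF at offsets 4–7.
Offset 5 falls in char 2's range; it's byte 2 of F2 BC 87 BF = 0xBC.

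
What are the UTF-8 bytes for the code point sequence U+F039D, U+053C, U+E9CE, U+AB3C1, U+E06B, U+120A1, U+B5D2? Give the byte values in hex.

U+F039D: 4-byte form → F3 B0 8E 9D.
U+053C: 2-byte form → D4 BC.
U+E9CE: 3-byte form → EE A7 8E.
U+AB3C1: 4-byte form → F2 AB 8F 81.
U+E06B: 3-byte form → EE 81 AB.
U+120A1: 4-byte form → F0 92 82 A1.
U+B5D2: 3-byte form → EB 97 92.
Concatenated (23 bytes): F3 B0 8E 9D D4 BC EE A7 8E F2 AB 8F 81 EE 81 AB F0 92 82 A1 EB 97 92.

F3 B0 8E 9D D4 BC EE A7 8E F2 AB 8F 81 EE 81 AB F0 92 82 A1 EB 97 92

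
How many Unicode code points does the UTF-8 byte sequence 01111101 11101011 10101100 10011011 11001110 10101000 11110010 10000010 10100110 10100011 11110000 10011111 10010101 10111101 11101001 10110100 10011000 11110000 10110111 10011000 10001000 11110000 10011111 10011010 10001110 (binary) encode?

Byte at offset 0: 0x7D = 01111101 → 1-byte char (#1). Advance 1.
Byte at offset 1: 0xEB = 11101011 → 3-byte char (#2). Advance 3.
Byte at offset 4: 0xCE = 11001110 → 2-byte char (#3). Advance 2.
Byte at offset 6: 0xF2 = 11110010 → 4-byte char (#4). Advance 4.
Byte at offset 10: 0xF0 = 11110000 → 4-byte char (#5). Advance 4.
Byte at offset 14: 0xE9 = 11101001 → 3-byte char (#6). Advance 3.
Byte at offset 17: 0xF0 = 11110000 → 4-byte char (#7). Advance 4.
Byte at offset 21: 0xF0 = 11110000 → 4-byte char (#8). Advance 4.
Reached end at offset 25 after 8 code points.

8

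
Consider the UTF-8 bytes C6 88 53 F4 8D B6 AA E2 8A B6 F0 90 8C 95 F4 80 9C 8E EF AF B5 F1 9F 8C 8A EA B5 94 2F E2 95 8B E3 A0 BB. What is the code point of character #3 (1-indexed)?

U+10DDAA

Offset 0: leading byte 0xC6 = 11000110 → 2-byte char #1 = C6 88.
Offset 2: leading byte 0x53 = 01010011 → 1-byte char #2 = 53.
Offset 3: leading byte 0xF4 = 11110100 → 4-byte char #3 = F4 8D B6 AA.
Leading byte 0xF4 = 11110100 matches 11110xxx → 4-byte sequence.
Byte 1: 0xF4 = 11110100, payload 100 (3 bits).
Byte 2: 0x8D = 10001101 (10xxxxxx ✓), payload 001101.
Byte 3: 0xB6 = 10110110 (10xxxxxx ✓), payload 110110.
Byte 4: 0xAA = 10101010 (10xxxxxx ✓), payload 101010.
Concatenate: 100001101110110101010 = 0x10DDAA (21 bits → U+10DDAA).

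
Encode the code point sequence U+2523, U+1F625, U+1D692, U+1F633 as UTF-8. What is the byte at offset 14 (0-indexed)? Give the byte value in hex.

U+2523 → 3-byte form E2 94 A3 at offsets 0–2.
U+1F625 → 4-byte form F0 9F 98 A5 at offsets 3–6.
U+1D692 → 4-byte form F0 9D 9A 92 at offsets 7–10.
U+1F633 → 4-byte form F0 9F 98 B3 at offsets 11–14.
Offset 14 falls in char 4's range; it's byte 4 of F0 9F 98 B3 = 0xB3.

0xB3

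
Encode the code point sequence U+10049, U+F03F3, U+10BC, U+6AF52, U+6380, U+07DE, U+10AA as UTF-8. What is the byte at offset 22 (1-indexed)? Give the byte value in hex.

0x82

1-indexed offset 22 is 0-indexed offset 21.
U+10049 → 4-byte form F0 90 81 89 at offsets 0–3.
U+F03F3 → 4-byte form F3 B0 8F B3 at offsets 4–7.
U+10BC → 3-byte form E1 82 BC at offsets 8–10.
U+6AF52 → 4-byte form F1 AA BD 92 at offsets 11–14.
U+6380 → 3-byte form E6 8E 80 at offsets 15–17.
U+07DE → 2-byte form DF 9E at offsets 18–19.
U+10AA → 3-byte form E1 82 AA at offsets 20–22.
Offset 21 falls in char 7's range; it's byte 2 of E1 82 AA = 0x82.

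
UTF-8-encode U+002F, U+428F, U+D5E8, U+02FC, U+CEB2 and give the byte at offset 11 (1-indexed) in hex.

1-indexed offset 11 is 0-indexed offset 10.
U+002F → 1-byte form 2F at offsets 0–0.
U+428F → 3-byte form E4 8A 8F at offsets 1–3.
U+D5E8 → 3-byte form ED 97 A8 at offsets 4–6.
U+02FC → 2-byte form CB BC at offsets 7–8.
U+CEB2 → 3-byte form EC BA B2 at offsets 9–11.
Offset 10 falls in char 5's range; it's byte 2 of EC BA B2 = 0xBA.

0xBA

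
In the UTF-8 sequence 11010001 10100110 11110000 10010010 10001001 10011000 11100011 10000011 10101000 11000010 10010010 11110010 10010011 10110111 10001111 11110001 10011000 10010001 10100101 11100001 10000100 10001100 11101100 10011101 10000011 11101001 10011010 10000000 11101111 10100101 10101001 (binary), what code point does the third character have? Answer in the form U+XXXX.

U+30E8

Offset 0: leading byte 0xD1 = 11010001 → 2-byte char #1 = D1 A6.
Offset 2: leading byte 0xF0 = 11110000 → 4-byte char #2 = F0 92 89 98.
Offset 6: leading byte 0xE3 = 11100011 → 3-byte char #3 = E3 83 A8.
Leading byte 0xE3 = 11100011 matches 1110xxxx → 3-byte sequence.
Byte 1: 0xE3 = 11100011, payload 0011 (4 bits).
Byte 2: 0x83 = 10000011 (10xxxxxx ✓), payload 000011.
Byte 3: 0xA8 = 10101000 (10xxxxxx ✓), payload 101000.
Concatenate: 0011000011101000 = 0x30E8 (16 bits → U+30E8).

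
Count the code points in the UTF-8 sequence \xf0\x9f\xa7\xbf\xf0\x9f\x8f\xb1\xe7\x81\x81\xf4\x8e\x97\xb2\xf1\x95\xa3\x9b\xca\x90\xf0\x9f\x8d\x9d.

7

Byte at offset 0: 0xF0 = 11110000 → 4-byte char (#1). Advance 4.
Byte at offset 4: 0xF0 = 11110000 → 4-byte char (#2). Advance 4.
Byte at offset 8: 0xE7 = 11100111 → 3-byte char (#3). Advance 3.
Byte at offset 11: 0xF4 = 11110100 → 4-byte char (#4). Advance 4.
Byte at offset 15: 0xF1 = 11110001 → 4-byte char (#5). Advance 4.
Byte at offset 19: 0xCA = 11001010 → 2-byte char (#6). Advance 2.
Byte at offset 21: 0xF0 = 11110000 → 4-byte char (#7). Advance 4.
Reached end at offset 25 after 7 code points.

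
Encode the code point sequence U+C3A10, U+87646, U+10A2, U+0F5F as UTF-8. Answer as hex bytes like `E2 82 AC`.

U+C3A10: 4-byte form → F3 83 A8 90.
U+87646: 4-byte form → F2 87 99 86.
U+10A2: 3-byte form → E1 82 A2.
U+0F5F: 3-byte form → E0 BD 9F.
Concatenated (14 bytes): F3 83 A8 90 F2 87 99 86 E1 82 A2 E0 BD 9F.

F3 83 A8 90 F2 87 99 86 E1 82 A2 E0 BD 9F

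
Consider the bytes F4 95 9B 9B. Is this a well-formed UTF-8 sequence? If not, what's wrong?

Leading byte 0xF4 = 11110100 → 4-byte form.
Payload = 0x1156DB, which exceeds U+10FFFF, the maximum Unicode code point. (Leading bytes F5–FF, or F4 followed by ≥ 0x90, are invalid.)

invalid (encodes a value above U+10FFFF)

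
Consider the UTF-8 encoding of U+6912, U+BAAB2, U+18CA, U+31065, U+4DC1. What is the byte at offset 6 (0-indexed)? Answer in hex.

0xB2

U+6912 → 3-byte form E6 A4 92 at offsets 0–2.
U+BAAB2 → 4-byte form F2 BA AA B2 at offsets 3–6.
Offset 6 falls in char 2's range; it's byte 4 of F2 BA AA B2 = 0xB2.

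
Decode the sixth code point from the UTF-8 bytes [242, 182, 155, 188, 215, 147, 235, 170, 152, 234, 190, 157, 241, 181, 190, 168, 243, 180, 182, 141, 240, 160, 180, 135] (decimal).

Offset 0: leading byte 0xF2 = 11110010 → 4-byte char #1 = F2 B6 9B BC.
Offset 4: leading byte 0xD7 = 11010111 → 2-byte char #2 = D7 93.
Offset 6: leading byte 0xEB = 11101011 → 3-byte char #3 = EB AA 98.
Offset 9: leading byte 0xEA = 11101010 → 3-byte char #4 = EA BE 9D.
Offset 12: leading byte 0xF1 = 11110001 → 4-byte char #5 = F1 B5 BE A8.
Offset 16: leading byte 0xF3 = 11110011 → 4-byte char #6 = F3 B4 B6 8D.
Leading byte 0xF3 = 11110011 matches 11110xxx → 4-byte sequence.
Byte 1: 0xF3 = 11110011, payload 011 (3 bits).
Byte 2: 0xB4 = 10110100 (10xxxxxx ✓), payload 110100.
Byte 3: 0xB6 = 10110110 (10xxxxxx ✓), payload 110110.
Byte 4: 0x8D = 10001101 (10xxxxxx ✓), payload 001101.
Concatenate: 011110100110110001101 = 0xF4D8D (21 bits → U+F4D8D).

U+F4D8D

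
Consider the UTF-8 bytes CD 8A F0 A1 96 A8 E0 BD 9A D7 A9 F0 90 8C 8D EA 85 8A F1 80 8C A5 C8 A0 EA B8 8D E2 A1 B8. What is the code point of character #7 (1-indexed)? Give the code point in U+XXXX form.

U+40325

Offset 0: leading byte 0xCD = 11001101 → 2-byte char #1 = CD 8A.
Offset 2: leading byte 0xF0 = 11110000 → 4-byte char #2 = F0 A1 96 A8.
Offset 6: leading byte 0xE0 = 11100000 → 3-byte char #3 = E0 BD 9A.
Offset 9: leading byte 0xD7 = 11010111 → 2-byte char #4 = D7 A9.
Offset 11: leading byte 0xF0 = 11110000 → 4-byte char #5 = F0 90 8C 8D.
Offset 15: leading byte 0xEA = 11101010 → 3-byte char #6 = EA 85 8A.
Offset 18: leading byte 0xF1 = 11110001 → 4-byte char #7 = F1 80 8C A5.
Leading byte 0xF1 = 11110001 matches 11110xxx → 4-byte sequence.
Byte 1: 0xF1 = 11110001, payload 001 (3 bits).
Byte 2: 0x80 = 10000000 (10xxxxxx ✓), payload 000000.
Byte 3: 0x8C = 10001100 (10xxxxxx ✓), payload 001100.
Byte 4: 0xA5 = 10100101 (10xxxxxx ✓), payload 100101.
Concatenate: 001000000001100100101 = 0x40325 (21 bits → U+40325).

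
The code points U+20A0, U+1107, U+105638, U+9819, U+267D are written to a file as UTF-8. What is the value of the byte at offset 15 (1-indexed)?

0x99

1-indexed offset 15 is 0-indexed offset 14.
U+20A0 → 3-byte form E2 82 A0 at offsets 0–2.
U+1107 → 3-byte form E1 84 87 at offsets 3–5.
U+105638 → 4-byte form F4 85 98 B8 at offsets 6–9.
U+9819 → 3-byte form E9 A0 99 at offsets 10–12.
U+267D → 3-byte form E2 99 BD at offsets 13–15.
Offset 14 falls in char 5's range; it's byte 2 of E2 99 BD = 0x99.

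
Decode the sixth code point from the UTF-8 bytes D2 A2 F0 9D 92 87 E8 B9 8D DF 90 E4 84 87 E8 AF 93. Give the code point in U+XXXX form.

Offset 0: leading byte 0xD2 = 11010010 → 2-byte char #1 = D2 A2.
Offset 2: leading byte 0xF0 = 11110000 → 4-byte char #2 = F0 9D 92 87.
Offset 6: leading byte 0xE8 = 11101000 → 3-byte char #3 = E8 B9 8D.
Offset 9: leading byte 0xDF = 11011111 → 2-byte char #4 = DF 90.
Offset 11: leading byte 0xE4 = 11100100 → 3-byte char #5 = E4 84 87.
Offset 14: leading byte 0xE8 = 11101000 → 3-byte char #6 = E8 AF 93.
Leading byte 0xE8 = 11101000 matches 1110xxxx → 3-byte sequence.
Byte 1: 0xE8 = 11101000, payload 1000 (4 bits).
Byte 2: 0xAF = 10101111 (10xxxxxx ✓), payload 101111.
Byte 3: 0x93 = 10010011 (10xxxxxx ✓), payload 010011.
Concatenate: 1000101111010011 = 0x8BD3 (16 bits → U+8BD3).

U+8BD3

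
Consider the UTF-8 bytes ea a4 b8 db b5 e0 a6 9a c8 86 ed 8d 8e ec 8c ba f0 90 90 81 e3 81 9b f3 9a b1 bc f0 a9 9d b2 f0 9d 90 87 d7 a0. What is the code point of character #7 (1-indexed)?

U+10401

Offset 0: leading byte 0xEA = 11101010 → 3-byte char #1 = EA A4 B8.
Offset 3: leading byte 0xDB = 11011011 → 2-byte char #2 = DB B5.
Offset 5: leading byte 0xE0 = 11100000 → 3-byte char #3 = E0 A6 9A.
Offset 8: leading byte 0xC8 = 11001000 → 2-byte char #4 = C8 86.
Offset 10: leading byte 0xED = 11101101 → 3-byte char #5 = ED 8D 8E.
Offset 13: leading byte 0xEC = 11101100 → 3-byte char #6 = EC 8C BA.
Offset 16: leading byte 0xF0 = 11110000 → 4-byte char #7 = F0 90 90 81.
Leading byte 0xF0 = 11110000 matches 11110xxx → 4-byte sequence.
Byte 1: 0xF0 = 11110000, payload 000 (3 bits).
Byte 2: 0x90 = 10010000 (10xxxxxx ✓), payload 010000.
Byte 3: 0x90 = 10010000 (10xxxxxx ✓), payload 010000.
Byte 4: 0x81 = 10000001 (10xxxxxx ✓), payload 000001.
Concatenate: 000010000010000000001 = 0x10401 (21 bits → U+10401).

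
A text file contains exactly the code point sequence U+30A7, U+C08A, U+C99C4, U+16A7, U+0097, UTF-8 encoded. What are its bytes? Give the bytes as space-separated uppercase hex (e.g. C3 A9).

E3 82 A7 EC 82 8A F3 89 A7 84 E1 9A A7 C2 97

U+30A7: 3-byte form → E3 82 A7.
U+C08A: 3-byte form → EC 82 8A.
U+C99C4: 4-byte form → F3 89 A7 84.
U+16A7: 3-byte form → E1 9A A7.
U+0097: 2-byte form → C2 97.
Concatenated (15 bytes): E3 82 A7 EC 82 8A F3 89 A7 84 E1 9A A7 C2 97.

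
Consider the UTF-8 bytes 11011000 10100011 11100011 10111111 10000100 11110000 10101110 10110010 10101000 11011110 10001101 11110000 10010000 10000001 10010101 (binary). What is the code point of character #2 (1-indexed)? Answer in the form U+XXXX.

Offset 0: leading byte 0xD8 = 11011000 → 2-byte char #1 = D8 A3.
Offset 2: leading byte 0xE3 = 11100011 → 3-byte char #2 = E3 BF 84.
Leading byte 0xE3 = 11100011 matches 1110xxxx → 3-byte sequence.
Byte 1: 0xE3 = 11100011, payload 0011 (4 bits).
Byte 2: 0xBF = 10111111 (10xxxxxx ✓), payload 111111.
Byte 3: 0x84 = 10000100 (10xxxxxx ✓), payload 000100.
Concatenate: 0011111111000100 = 0x3FC4 (16 bits → U+3FC4).

U+3FC4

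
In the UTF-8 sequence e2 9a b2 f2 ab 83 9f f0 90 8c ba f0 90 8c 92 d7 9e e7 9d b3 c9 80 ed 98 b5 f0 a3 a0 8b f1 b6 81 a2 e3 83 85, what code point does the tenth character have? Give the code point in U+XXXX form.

U+76062

Offset 0: leading byte 0xE2 = 11100010 → 3-byte char #1 = E2 9A B2.
Offset 3: leading byte 0xF2 = 11110010 → 4-byte char #2 = F2 AB 83 9F.
Offset 7: leading byte 0xF0 = 11110000 → 4-byte char #3 = F0 90 8C BA.
Offset 11: leading byte 0xF0 = 11110000 → 4-byte char #4 = F0 90 8C 92.
Offset 15: leading byte 0xD7 = 11010111 → 2-byte char #5 = D7 9E.
Offset 17: leading byte 0xE7 = 11100111 → 3-byte char #6 = E7 9D B3.
Offset 20: leading byte 0xC9 = 11001001 → 2-byte char #7 = C9 80.
Offset 22: leading byte 0xED = 11101101 → 3-byte char #8 = ED 98 B5.
Offset 25: leading byte 0xF0 = 11110000 → 4-byte char #9 = F0 A3 A0 8B.
Offset 29: leading byte 0xF1 = 11110001 → 4-byte char #10 = F1 B6 81 A2.
Leading byte 0xF1 = 11110001 matches 11110xxx → 4-byte sequence.
Byte 1: 0xF1 = 11110001, payload 001 (3 bits).
Byte 2: 0xB6 = 10110110 (10xxxxxx ✓), payload 110110.
Byte 3: 0x81 = 10000001 (10xxxxxx ✓), payload 000001.
Byte 4: 0xA2 = 10100010 (10xxxxxx ✓), payload 100010.
Concatenate: 001110110000001100010 = 0x76062 (21 bits → U+76062).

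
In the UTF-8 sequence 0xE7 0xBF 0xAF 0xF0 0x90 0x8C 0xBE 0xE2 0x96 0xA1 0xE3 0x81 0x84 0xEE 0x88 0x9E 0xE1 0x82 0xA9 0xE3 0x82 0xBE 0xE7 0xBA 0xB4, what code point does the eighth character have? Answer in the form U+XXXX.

Offset 0: leading byte 0xE7 = 11100111 → 3-byte char #1 = E7 BF AF.
Offset 3: leading byte 0xF0 = 11110000 → 4-byte char #2 = F0 90 8C BE.
Offset 7: leading byte 0xE2 = 11100010 → 3-byte char #3 = E2 96 A1.
Offset 10: leading byte 0xE3 = 11100011 → 3-byte char #4 = E3 81 84.
Offset 13: leading byte 0xEE = 11101110 → 3-byte char #5 = EE 88 9E.
Offset 16: leading byte 0xE1 = 11100001 → 3-byte char #6 = E1 82 A9.
Offset 19: leading byte 0xE3 = 11100011 → 3-byte char #7 = E3 82 BE.
Offset 22: leading byte 0xE7 = 11100111 → 3-byte char #8 = E7 BA B4.
Leading byte 0xE7 = 11100111 matches 1110xxxx → 3-byte sequence.
Byte 1: 0xE7 = 11100111, payload 0111 (4 bits).
Byte 2: 0xBA = 10111010 (10xxxxxx ✓), payload 111010.
Byte 3: 0xB4 = 10110100 (10xxxxxx ✓), payload 110100.
Concatenate: 0111111010110100 = 0x7EB4 (16 bits → U+7EB4).

U+7EB4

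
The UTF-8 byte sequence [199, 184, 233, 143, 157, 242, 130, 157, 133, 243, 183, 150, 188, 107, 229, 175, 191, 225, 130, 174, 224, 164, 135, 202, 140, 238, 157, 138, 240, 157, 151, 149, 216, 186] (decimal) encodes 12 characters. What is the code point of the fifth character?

Offset 0: leading byte 0xC7 = 11000111 → 2-byte char #1 = C7 B8.
Offset 2: leading byte 0xE9 = 11101001 → 3-byte char #2 = E9 8F 9D.
Offset 5: leading byte 0xF2 = 11110010 → 4-byte char #3 = F2 82 9D 85.
Offset 9: leading byte 0xF3 = 11110011 → 4-byte char #4 = F3 B7 96 BC.
Offset 13: leading byte 0x6B = 01101011 → 1-byte char #5 = 6B.
Leading byte 0x6B = 01101011 matches 0xxxxxxx → 1-byte sequence.
Byte 1: 0x6B = 01101011, payload 1101011 (7 bits).
Concatenate: 1101011 = 0x6B (7 bits → U+006B).

U+006B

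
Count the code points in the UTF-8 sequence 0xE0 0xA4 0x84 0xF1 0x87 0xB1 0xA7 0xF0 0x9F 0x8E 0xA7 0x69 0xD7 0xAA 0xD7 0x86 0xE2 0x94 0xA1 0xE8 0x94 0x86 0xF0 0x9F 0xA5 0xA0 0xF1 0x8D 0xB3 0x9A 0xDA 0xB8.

11

Byte at offset 0: 0xE0 = 11100000 → 3-byte char (#1). Advance 3.
Byte at offset 3: 0xF1 = 11110001 → 4-byte char (#2). Advance 4.
Byte at offset 7: 0xF0 = 11110000 → 4-byte char (#3). Advance 4.
Byte at offset 11: 0x69 = 01101001 → 1-byte char (#4). Advance 1.
Byte at offset 12: 0xD7 = 11010111 → 2-byte char (#5). Advance 2.
Byte at offset 14: 0xD7 = 11010111 → 2-byte char (#6). Advance 2.
Byte at offset 16: 0xE2 = 11100010 → 3-byte char (#7). Advance 3.
Byte at offset 19: 0xE8 = 11101000 → 3-byte char (#8). Advance 3.
Byte at offset 22: 0xF0 = 11110000 → 4-byte char (#9). Advance 4.
Byte at offset 26: 0xF1 = 11110001 → 4-byte char (#10). Advance 4.
Byte at offset 30: 0xDA = 11011010 → 2-byte char (#11). Advance 2.
Reached end at offset 32 after 11 code points.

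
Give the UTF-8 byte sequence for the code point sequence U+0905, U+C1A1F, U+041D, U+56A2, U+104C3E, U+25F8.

U+0905: 3-byte form → E0 A4 85.
U+C1A1F: 4-byte form → F3 81 A8 9F.
U+041D: 2-byte form → D0 9D.
U+56A2: 3-byte form → E5 9A A2.
U+104C3E: 4-byte form → F4 84 B0 BE.
U+25F8: 3-byte form → E2 97 B8.
Concatenated (19 bytes): E0 A4 85 F3 81 A8 9F D0 9D E5 9A A2 F4 84 B0 BE E2 97 B8.

E0 A4 85 F3 81 A8 9F D0 9D E5 9A A2 F4 84 B0 BE E2 97 B8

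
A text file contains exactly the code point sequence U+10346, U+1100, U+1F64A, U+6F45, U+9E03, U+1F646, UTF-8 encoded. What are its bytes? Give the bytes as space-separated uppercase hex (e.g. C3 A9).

U+10346: 4-byte form → F0 90 8D 86.
U+1100: 3-byte form → E1 84 80.
U+1F64A: 4-byte form → F0 9F 99 8A.
U+6F45: 3-byte form → E6 BD 85.
U+9E03: 3-byte form → E9 B8 83.
U+1F646: 4-byte form → F0 9F 99 86.
Concatenated (21 bytes): F0 90 8D 86 E1 84 80 F0 9F 99 8A E6 BD 85 E9 B8 83 F0 9F 99 86.

F0 90 8D 86 E1 84 80 F0 9F 99 8A E6 BD 85 E9 B8 83 F0 9F 99 86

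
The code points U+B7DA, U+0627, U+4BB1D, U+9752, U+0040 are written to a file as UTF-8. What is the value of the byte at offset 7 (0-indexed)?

0xAC

U+B7DA → 3-byte form EB 9F 9A at offsets 0–2.
U+0627 → 2-byte form D8 A7 at offsets 3–4.
U+4BB1D → 4-byte form F1 8B AC 9D at offsets 5–8.
Offset 7 falls in char 3's range; it's byte 3 of F1 8B AC 9D = 0xAC.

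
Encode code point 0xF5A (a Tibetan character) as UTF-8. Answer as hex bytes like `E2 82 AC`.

U+0F5A = 0xF5A = 3930 decimal. In range U+0800–U+FFFF → 3-byte form: 1110xxxx 10xxxxxx 10xxxxxx.
Binary (16 bits): 0000111101011010.
Split 4+6+6: 0000 | 111101 | 011010.
Byte 1: 11100000 = 0xE0.
Byte 2: 10111101 = 0xBD.
Byte 3: 10011010 = 0x9A.

E0 BD 9A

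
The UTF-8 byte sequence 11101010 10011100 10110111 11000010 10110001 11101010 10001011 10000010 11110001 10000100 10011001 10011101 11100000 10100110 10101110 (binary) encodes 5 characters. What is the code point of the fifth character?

Offset 0: leading byte 0xEA = 11101010 → 3-byte char #1 = EA 9C B7.
Offset 3: leading byte 0xC2 = 11000010 → 2-byte char #2 = C2 B1.
Offset 5: leading byte 0xEA = 11101010 → 3-byte char #3 = EA 8B 82.
Offset 8: leading byte 0xF1 = 11110001 → 4-byte char #4 = F1 84 99 9D.
Offset 12: leading byte 0xE0 = 11100000 → 3-byte char #5 = E0 A6 AE.
Leading byte 0xE0 = 11100000 matches 1110xxxx → 3-byte sequence.
Byte 1: 0xE0 = 11100000, payload 0000 (4 bits).
Byte 2: 0xA6 = 10100110 (10xxxxxx ✓), payload 100110.
Byte 3: 0xAE = 10101110 (10xxxxxx ✓), payload 101110.
Concatenate: 0000100110101110 = 0x9AE (16 bits → U+09AE).

U+09AE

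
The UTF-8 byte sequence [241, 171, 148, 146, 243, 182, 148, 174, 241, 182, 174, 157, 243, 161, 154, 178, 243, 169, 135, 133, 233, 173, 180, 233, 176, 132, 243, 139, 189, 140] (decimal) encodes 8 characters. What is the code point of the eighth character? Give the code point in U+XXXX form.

Offset 0: leading byte 0xF1 = 11110001 → 4-byte char #1 = F1 AB 94 92.
Offset 4: leading byte 0xF3 = 11110011 → 4-byte char #2 = F3 B6 94 AE.
Offset 8: leading byte 0xF1 = 11110001 → 4-byte char #3 = F1 B6 AE 9D.
Offset 12: leading byte 0xF3 = 11110011 → 4-byte char #4 = F3 A1 9A B2.
Offset 16: leading byte 0xF3 = 11110011 → 4-byte char #5 = F3 A9 87 85.
Offset 20: leading byte 0xE9 = 11101001 → 3-byte char #6 = E9 AD B4.
Offset 23: leading byte 0xE9 = 11101001 → 3-byte char #7 = E9 B0 84.
Offset 26: leading byte 0xF3 = 11110011 → 4-byte char #8 = F3 8B BD 8C.
Leading byte 0xF3 = 11110011 matches 11110xxx → 4-byte sequence.
Byte 1: 0xF3 = 11110011, payload 011 (3 bits).
Byte 2: 0x8B = 10001011 (10xxxxxx ✓), payload 001011.
Byte 3: 0xBD = 10111101 (10xxxxxx ✓), payload 111101.
Byte 4: 0x8C = 10001100 (10xxxxxx ✓), payload 001100.
Concatenate: 011001011111101001100 = 0xCBF4C (21 bits → U+CBF4C).

U+CBF4C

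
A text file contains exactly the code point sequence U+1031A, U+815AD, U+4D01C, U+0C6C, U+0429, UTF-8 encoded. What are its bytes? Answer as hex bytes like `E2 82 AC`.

F0 90 8C 9A F2 81 96 AD F1 8D 80 9C E0 B1 AC D0 A9

U+1031A: 4-byte form → F0 90 8C 9A.
U+815AD: 4-byte form → F2 81 96 AD.
U+4D01C: 4-byte form → F1 8D 80 9C.
U+0C6C: 3-byte form → E0 B1 AC.
U+0429: 2-byte form → D0 A9.
Concatenated (17 bytes): F0 90 8C 9A F2 81 96 AD F1 8D 80 9C E0 B1 AC D0 A9.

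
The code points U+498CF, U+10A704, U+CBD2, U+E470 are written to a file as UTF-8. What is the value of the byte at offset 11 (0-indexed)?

U+498CF → 4-byte form F1 89 A3 8F at offsets 0–3.
U+10A704 → 4-byte form F4 8A 9C 84 at offsets 4–7.
U+CBD2 → 3-byte form EC AF 92 at offsets 8–10.
U+E470 → 3-byte form EE 91 B0 at offsets 11–13.
Offset 11 falls in char 4's range; it's byte 1 of EE 91 B0 = 0xEE.

0xEE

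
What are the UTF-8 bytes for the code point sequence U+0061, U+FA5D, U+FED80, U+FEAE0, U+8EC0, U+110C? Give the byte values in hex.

61 EF A9 9D F3 BE B6 80 F3 BE AB A0 E8 BB 80 E1 84 8C

U+0061: 1-byte form → 61.
U+FA5D: 3-byte form → EF A9 9D.
U+FED80: 4-byte form → F3 BE B6 80.
U+FEAE0: 4-byte form → F3 BE AB A0.
U+8EC0: 3-byte form → E8 BB 80.
U+110C: 3-byte form → E1 84 8C.
Concatenated (18 bytes): 61 EF A9 9D F3 BE B6 80 F3 BE AB A0 E8 BB 80 E1 84 8C.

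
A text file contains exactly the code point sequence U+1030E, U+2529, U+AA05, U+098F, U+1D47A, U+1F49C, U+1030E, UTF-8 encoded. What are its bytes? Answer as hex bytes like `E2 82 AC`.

F0 90 8C 8E E2 94 A9 EA A8 85 E0 A6 8F F0 9D 91 BA F0 9F 92 9C F0 90 8C 8E

U+1030E: 4-byte form → F0 90 8C 8E.
U+2529: 3-byte form → E2 94 A9.
U+AA05: 3-byte form → EA A8 85.
U+098F: 3-byte form → E0 A6 8F.
U+1D47A: 4-byte form → F0 9D 91 BA.
U+1F49C: 4-byte form → F0 9F 92 9C.
U+1030E: 4-byte form → F0 90 8C 8E.
Concatenated (25 bytes): F0 90 8C 8E E2 94 A9 EA A8 85 E0 A6 8F F0 9D 91 BA F0 9F 92 9C F0 90 8C 8E.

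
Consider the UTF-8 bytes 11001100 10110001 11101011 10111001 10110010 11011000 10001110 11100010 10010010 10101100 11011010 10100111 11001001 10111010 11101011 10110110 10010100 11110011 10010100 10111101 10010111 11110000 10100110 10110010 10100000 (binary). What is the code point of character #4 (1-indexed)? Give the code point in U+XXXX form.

U+24AC

Offset 0: leading byte 0xCC = 11001100 → 2-byte char #1 = CC B1.
Offset 2: leading byte 0xEB = 11101011 → 3-byte char #2 = EB B9 B2.
Offset 5: leading byte 0xD8 = 11011000 → 2-byte char #3 = D8 8E.
Offset 7: leading byte 0xE2 = 11100010 → 3-byte char #4 = E2 92 AC.
Leading byte 0xE2 = 11100010 matches 1110xxxx → 3-byte sequence.
Byte 1: 0xE2 = 11100010, payload 0010 (4 bits).
Byte 2: 0x92 = 10010010 (10xxxxxx ✓), payload 010010.
Byte 3: 0xAC = 10101100 (10xxxxxx ✓), payload 101100.
Concatenate: 0010010010101100 = 0x24AC (16 bits → U+24AC).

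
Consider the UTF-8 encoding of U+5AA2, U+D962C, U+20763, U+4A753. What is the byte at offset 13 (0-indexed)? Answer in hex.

U+5AA2 → 3-byte form E5 AA A2 at offsets 0–2.
U+D962C → 4-byte form F3 99 98 AC at offsets 3–6.
U+20763 → 4-byte form F0 A0 9D A3 at offsets 7–10.
U+4A753 → 4-byte form F1 8A 9D 93 at offsets 11–14.
Offset 13 falls in char 4's range; it's byte 3 of F1 8A 9D 93 = 0x9D.

0x9D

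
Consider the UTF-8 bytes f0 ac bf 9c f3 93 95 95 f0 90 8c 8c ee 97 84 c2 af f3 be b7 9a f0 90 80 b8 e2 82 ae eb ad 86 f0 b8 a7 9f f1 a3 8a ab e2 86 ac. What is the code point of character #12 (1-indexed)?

U+21AC

Offset 0: leading byte 0xF0 = 11110000 → 4-byte char #1 = F0 AC BF 9C.
Offset 4: leading byte 0xF3 = 11110011 → 4-byte char #2 = F3 93 95 95.
Offset 8: leading byte 0xF0 = 11110000 → 4-byte char #3 = F0 90 8C 8C.
Offset 12: leading byte 0xEE = 11101110 → 3-byte char #4 = EE 97 84.
Offset 15: leading byte 0xC2 = 11000010 → 2-byte char #5 = C2 AF.
Offset 17: leading byte 0xF3 = 11110011 → 4-byte char #6 = F3 BE B7 9A.
Offset 21: leading byte 0xF0 = 11110000 → 4-byte char #7 = F0 90 80 B8.
Offset 25: leading byte 0xE2 = 11100010 → 3-byte char #8 = E2 82 AE.
Offset 28: leading byte 0xEB = 11101011 → 3-byte char #9 = EB AD 86.
Offset 31: leading byte 0xF0 = 11110000 → 4-byte char #10 = F0 B8 A7 9F.
Offset 35: leading byte 0xF1 = 11110001 → 4-byte char #11 = F1 A3 8A AB.
Offset 39: leading byte 0xE2 = 11100010 → 3-byte char #12 = E2 86 AC.
Leading byte 0xE2 = 11100010 matches 1110xxxx → 3-byte sequence.
Byte 1: 0xE2 = 11100010, payload 0010 (4 bits).
Byte 2: 0x86 = 10000110 (10xxxxxx ✓), payload 000110.
Byte 3: 0xAC = 10101100 (10xxxxxx ✓), payload 101100.
Concatenate: 0010000110101100 = 0x21AC (16 bits → U+21AC).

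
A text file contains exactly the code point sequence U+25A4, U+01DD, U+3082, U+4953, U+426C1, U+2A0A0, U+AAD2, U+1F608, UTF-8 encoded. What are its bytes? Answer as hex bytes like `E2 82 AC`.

E2 96 A4 C7 9D E3 82 82 E4 A5 93 F1 82 9B 81 F0 AA 82 A0 EA AB 92 F0 9F 98 88

U+25A4: 3-byte form → E2 96 A4.
U+01DD: 2-byte form → C7 9D.
U+3082: 3-byte form → E3 82 82.
U+4953: 3-byte form → E4 A5 93.
U+426C1: 4-byte form → F1 82 9B 81.
U+2A0A0: 4-byte form → F0 AA 82 A0.
U+AAD2: 3-byte form → EA AB 92.
U+1F608: 4-byte form → F0 9F 98 88.
Concatenated (26 bytes): E2 96 A4 C7 9D E3 82 82 E4 A5 93 F1 82 9B 81 F0 AA 82 A0 EA AB 92 F0 9F 98 88.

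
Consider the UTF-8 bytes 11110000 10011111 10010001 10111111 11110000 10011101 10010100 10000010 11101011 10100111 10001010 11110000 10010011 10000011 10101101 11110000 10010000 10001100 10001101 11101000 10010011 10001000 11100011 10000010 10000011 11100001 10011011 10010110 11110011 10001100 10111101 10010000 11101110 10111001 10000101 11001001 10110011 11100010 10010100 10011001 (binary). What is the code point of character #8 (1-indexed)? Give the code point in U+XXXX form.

U+16D6

Offset 0: leading byte 0xF0 = 11110000 → 4-byte char #1 = F0 9F 91 BF.
Offset 4: leading byte 0xF0 = 11110000 → 4-byte char #2 = F0 9D 94 82.
Offset 8: leading byte 0xEB = 11101011 → 3-byte char #3 = EB A7 8A.
Offset 11: leading byte 0xF0 = 11110000 → 4-byte char #4 = F0 93 83 AD.
Offset 15: leading byte 0xF0 = 11110000 → 4-byte char #5 = F0 90 8C 8D.
Offset 19: leading byte 0xE8 = 11101000 → 3-byte char #6 = E8 93 88.
Offset 22: leading byte 0xE3 = 11100011 → 3-byte char #7 = E3 82 83.
Offset 25: leading byte 0xE1 = 11100001 → 3-byte char #8 = E1 9B 96.
Leading byte 0xE1 = 11100001 matches 1110xxxx → 3-byte sequence.
Byte 1: 0xE1 = 11100001, payload 0001 (4 bits).
Byte 2: 0x9B = 10011011 (10xxxxxx ✓), payload 011011.
Byte 3: 0x96 = 10010110 (10xxxxxx ✓), payload 010110.
Concatenate: 0001011011010110 = 0x16D6 (16 bits → U+16D6).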